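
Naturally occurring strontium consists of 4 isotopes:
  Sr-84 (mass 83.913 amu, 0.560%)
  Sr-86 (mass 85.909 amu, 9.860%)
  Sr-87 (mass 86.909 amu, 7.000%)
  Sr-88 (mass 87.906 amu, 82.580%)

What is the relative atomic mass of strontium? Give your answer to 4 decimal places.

87.6169 amu

Ar = Σ fᵢ·mᵢ = 0.00560 × 83.913 + 0.09860 × 85.909 + 0.07000 × 86.909 + 0.82580 × 87.906
= 0.46991 + 8.47063 + 6.08363 + 72.59277 = 87.61694 amu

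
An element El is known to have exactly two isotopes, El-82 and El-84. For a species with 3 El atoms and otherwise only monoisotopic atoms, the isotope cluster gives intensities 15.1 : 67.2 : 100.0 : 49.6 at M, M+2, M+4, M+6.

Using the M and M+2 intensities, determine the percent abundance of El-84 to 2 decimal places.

Let p = fractional abundance of El-82. I(M+2)/I(M) = [C(3,1)·p^2·(1−p)] / p^3 = 3·(1−p)/p = 67.2/15.1 = 4.4503
(1−p)/p = 4.4503/3 = 1.4834  ⇒  p = 1/(1 + 1.4834) = 0.4027
El-82: 40.27%, El-84: 59.73%.

59.73%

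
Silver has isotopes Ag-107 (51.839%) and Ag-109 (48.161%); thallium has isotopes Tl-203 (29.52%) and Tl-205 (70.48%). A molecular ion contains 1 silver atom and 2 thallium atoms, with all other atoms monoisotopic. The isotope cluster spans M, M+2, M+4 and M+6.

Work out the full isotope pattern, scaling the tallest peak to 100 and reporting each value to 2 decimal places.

9.87 : 56.27 : 100.00 : 52.25

Silver pattern (n=1): 0.51839 : 0.48161
Thallium pattern (n=2): 0.08714304 : 0.41611392 : 0.49674304
Convolve the two distributions (both contribute in 2-u steps):
  M: 0.51839×0.08714304 = 0.045174
  M+2: 0.51839×0.41611392 + 0.48161×0.08714304 = 0.257678
  M+4: 0.51839×0.49674304 + 0.48161×0.41611392 = 0.457911
  M+6: 0.48161×0.49674304 = 0.239236
Scale to base peak (0.457911) = 100: 9.87 : 56.27 : 100.00 : 52.25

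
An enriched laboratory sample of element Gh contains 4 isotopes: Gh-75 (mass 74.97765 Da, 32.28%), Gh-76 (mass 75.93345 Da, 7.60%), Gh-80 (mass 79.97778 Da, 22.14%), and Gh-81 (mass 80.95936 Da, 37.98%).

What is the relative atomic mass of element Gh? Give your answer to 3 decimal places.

Ar = Σ fᵢ·mᵢ = 0.3228 × 74.97765 + 0.0760 × 75.93345 + 0.2214 × 79.97778 + 0.3798 × 80.95936
= 24.202785 + 5.770942 + 17.707080 + 30.748365 = 78.429172 Da

78.429 Da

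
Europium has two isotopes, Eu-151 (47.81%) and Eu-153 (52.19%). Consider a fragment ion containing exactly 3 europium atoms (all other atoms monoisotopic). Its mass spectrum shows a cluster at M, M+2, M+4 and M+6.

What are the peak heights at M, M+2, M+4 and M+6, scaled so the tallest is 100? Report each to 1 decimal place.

Expanding (0.4781 + 0.5219)^3:
P(M) = 0.4781^3 = 0.109284
P(M+2) = 3 × 0.4781^2 × 0.5219^1 = 0.357887
P(M+4) = 3 × 0.4781^1 × 0.5219^2 = 0.390674
P(M+6) = 0.5219^3 = 0.142155
The M+4 peak is largest (0.390674); scaling to 100 gives 28.0 : 91.6 : 100.0 : 36.4.

28.0 : 91.6 : 100.0 : 36.4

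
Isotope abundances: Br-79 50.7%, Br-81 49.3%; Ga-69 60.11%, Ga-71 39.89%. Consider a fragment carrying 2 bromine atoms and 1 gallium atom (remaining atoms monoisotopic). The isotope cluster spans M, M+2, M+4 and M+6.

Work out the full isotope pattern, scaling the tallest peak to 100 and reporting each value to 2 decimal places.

38.34 : 100.00 : 85.73 : 24.06

Bromine pattern (n=2): 0.257049 : 0.499902 : 0.243049
Gallium pattern (n=1): 0.6011 : 0.3989
Convolve the two distributions (both contribute in 2-u steps):
  M: 0.257049×0.6011 = 0.154512
  M+2: 0.257049×0.3989 + 0.499902×0.6011 = 0.403028
  M+4: 0.499902×0.3989 + 0.243049×0.6011 = 0.345508
  M+6: 0.243049×0.3989 = 0.096952
Scale to base peak (0.403028) = 100: 38.34 : 100.00 : 85.73 : 24.06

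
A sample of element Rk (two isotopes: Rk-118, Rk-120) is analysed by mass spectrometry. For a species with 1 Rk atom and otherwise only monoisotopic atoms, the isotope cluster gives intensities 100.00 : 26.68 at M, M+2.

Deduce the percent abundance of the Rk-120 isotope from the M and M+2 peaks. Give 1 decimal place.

Write p for the Rk-118 fraction. I(M+2)/I(M) = [C(1,1)·p^0·(1−p)] / p^1 = 1·(1−p)/p = 26.68/100.00 = 0.2668
(1−p)/p = 0.2668/1 = 0.2668  ⇒  p = 1/(1 + 0.2668) = 0.7894
Rk-118: 78.9%, Rk-120: 21.1%.

21.1%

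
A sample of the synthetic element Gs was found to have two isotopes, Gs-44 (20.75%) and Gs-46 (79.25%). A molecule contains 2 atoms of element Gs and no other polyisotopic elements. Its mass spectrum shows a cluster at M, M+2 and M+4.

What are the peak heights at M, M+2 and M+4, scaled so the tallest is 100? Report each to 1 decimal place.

6.9 : 52.4 : 100.0

Expanding (0.2075 + 0.7925)^2:
P(M) = 0.2075^2 = 0.043056
P(M+2) = 2 × 0.2075^1 × 0.7925^1 = 0.328887
P(M+4) = 0.7925^2 = 0.628056
The M+4 peak is largest (0.628056); scaling to 100 gives 6.9 : 52.4 : 100.0.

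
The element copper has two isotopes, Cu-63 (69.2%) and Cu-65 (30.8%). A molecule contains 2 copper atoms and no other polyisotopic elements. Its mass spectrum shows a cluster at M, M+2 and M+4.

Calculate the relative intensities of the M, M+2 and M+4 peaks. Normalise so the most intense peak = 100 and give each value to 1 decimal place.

100.0 : 89.0 : 19.8

Expanding (0.692 + 0.308)^2:
P(M) = 0.692^2 = 0.478864
P(M+2) = 2 × 0.692^1 × 0.308^1 = 0.426272
P(M+4) = 0.308^2 = 0.094864
The M peak is largest (0.478864); scaling to 100 gives 100.0 : 89.0 : 19.8.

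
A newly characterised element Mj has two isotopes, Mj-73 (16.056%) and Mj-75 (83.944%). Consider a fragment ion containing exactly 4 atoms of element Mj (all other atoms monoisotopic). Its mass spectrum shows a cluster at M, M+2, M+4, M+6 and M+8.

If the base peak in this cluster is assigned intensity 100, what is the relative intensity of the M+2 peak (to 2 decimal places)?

2.80

Term probabilities: M 0.0007, M+2 0.0139, M+4 0.1090, M+6 0.3799, M+8 0.4965. Base peak = M+8.
P(M+8) = C(4,4) × 0.16056^0 × 0.83944^4 = 1 × 1.0000 × 0.49654503 = 0.496545 (base)
P(M+2) = C(4,1) × 0.16056^3 × 0.83944^1 = 4 × 0.00413916 × 0.83944 = 0.013898
Relative intensity = 0.013898 / 0.496545 × 100 = 2.80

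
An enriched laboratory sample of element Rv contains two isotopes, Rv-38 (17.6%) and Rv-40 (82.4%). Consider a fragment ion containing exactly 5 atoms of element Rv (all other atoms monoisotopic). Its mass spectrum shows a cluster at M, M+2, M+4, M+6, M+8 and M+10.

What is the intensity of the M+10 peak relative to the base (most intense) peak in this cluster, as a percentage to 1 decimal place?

Binomial terms of (0.176 + 0.824)^5: M 0.0002, M+2 0.0040, M+4 0.0370, M+6 0.1733, M+8 0.4057, M+10 0.3799 → M+8 is the base peak.
P(M+8) = C(5,4) × 0.176^1 × 0.824^4 = 5 × 0.1760 × 0.46100841 = 0.405687 (base)
P(M+10) = C(5,5) × 0.176^0 × 0.824^5 = 1 × 1.0000 × 0.37987093 = 0.379871
Relative intensity = 0.379871 / 0.405687 × 100 = 93.6

93.6%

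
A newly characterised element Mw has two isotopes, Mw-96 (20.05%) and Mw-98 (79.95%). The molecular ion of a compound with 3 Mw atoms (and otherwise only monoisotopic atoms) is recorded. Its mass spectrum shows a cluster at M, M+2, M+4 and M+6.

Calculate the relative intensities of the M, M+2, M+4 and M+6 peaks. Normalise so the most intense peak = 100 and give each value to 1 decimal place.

1.6 : 18.9 : 75.2 : 100.0

The 3 Mw atoms are independent, so intensities follow the terms of (0.2005 + 0.7995)^3.
P(M) = 0.2005^3 = 0.008060
P(M+2) = 3 × 0.2005^2 × 0.7995^1 = 0.096420
P(M+4) = 3 × 0.2005^1 × 0.7995^2 = 0.384479
P(M+6) = 0.7995^3 = 0.511041
The M+6 peak is largest (0.511041); scaling to 100 gives 1.6 : 18.9 : 75.2 : 100.0.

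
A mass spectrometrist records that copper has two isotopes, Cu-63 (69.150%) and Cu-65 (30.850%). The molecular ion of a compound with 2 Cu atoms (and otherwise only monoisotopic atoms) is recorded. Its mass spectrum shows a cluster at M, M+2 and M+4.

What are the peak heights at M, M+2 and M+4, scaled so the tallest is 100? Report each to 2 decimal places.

Each Cu atom is independently Cu-63 (p = 0.69150) or Cu-65 (q = 0.30850); the cluster is the binomial expansion (p + q)^2.
P(M) = 0.69150^2 = 0.478172
P(M+2) = 2 × 0.69150^1 × 0.30850^1 = 0.426656
P(M+4) = 0.30850^2 = 0.095172
The M peak is largest (0.478172); scaling to 100 gives 100.00 : 89.23 : 19.90.

100.00 : 89.23 : 19.90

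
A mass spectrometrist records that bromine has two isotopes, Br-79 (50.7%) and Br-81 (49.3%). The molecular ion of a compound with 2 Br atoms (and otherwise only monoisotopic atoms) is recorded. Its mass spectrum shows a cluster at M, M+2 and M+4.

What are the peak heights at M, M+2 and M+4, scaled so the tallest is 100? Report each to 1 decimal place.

51.4 : 100.0 : 48.6

The 2 Br atoms are independent, so intensities follow the terms of (0.507 + 0.493)^2.
P(M) = 0.507^2 = 0.257049
P(M+2) = 2 × 0.507^1 × 0.493^1 = 0.499902
P(M+4) = 0.493^2 = 0.243049
The M+2 peak is largest (0.499902); scaling to 100 gives 51.4 : 100.0 : 48.6.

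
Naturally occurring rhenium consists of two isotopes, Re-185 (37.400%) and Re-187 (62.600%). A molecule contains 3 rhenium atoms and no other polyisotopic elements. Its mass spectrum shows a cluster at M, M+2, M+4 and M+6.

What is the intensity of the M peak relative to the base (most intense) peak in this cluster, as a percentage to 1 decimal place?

11.9%

Binomial terms of (0.37400 + 0.62600)^3: M 0.0523, M+2 0.2627, M+4 0.4397, M+6 0.2453 → M+4 is the base peak.
P(M+4) = C(3,2) × 0.37400^1 × 0.62600^2 = 3 × 0.3740 × 0.391876 = 0.439685 (base)
P(M) = C(3,0) × 0.37400^3 × 0.62600^0 = 1 × 0.05231362 × 1.0000 = 0.052314
Relative intensity = 0.052314 / 0.439685 × 100 = 11.9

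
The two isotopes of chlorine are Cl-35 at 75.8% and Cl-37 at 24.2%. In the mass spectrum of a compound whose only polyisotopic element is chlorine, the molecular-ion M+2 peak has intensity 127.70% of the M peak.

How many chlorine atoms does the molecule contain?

With n Cl atoms, P(M+2)/P(M) = C(n,1)·p^(n−1)q / p^n = n·q/p = n · 0.242/0.758.
n = 1.2770 × 0.758/0.242 = 4.00 ≈ 4

4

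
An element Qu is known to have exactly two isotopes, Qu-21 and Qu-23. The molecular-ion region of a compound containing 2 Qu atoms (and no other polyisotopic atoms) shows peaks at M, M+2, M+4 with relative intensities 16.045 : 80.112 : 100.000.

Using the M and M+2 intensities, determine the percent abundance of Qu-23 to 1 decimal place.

71.4%

If p is the fraction of Qu that is Qu-21, then I(M+2)/I(M) = [C(2,1)·p^1·(1−p)] / p^2 = 2·(1−p)/p = 80.112/16.045 = 4.9930
(1−p)/p = 4.9930/2 = 2.4965  ⇒  p = 1/(1 + 2.4965) = 0.2860
Qu-21: 28.6%, Qu-23: 71.4%.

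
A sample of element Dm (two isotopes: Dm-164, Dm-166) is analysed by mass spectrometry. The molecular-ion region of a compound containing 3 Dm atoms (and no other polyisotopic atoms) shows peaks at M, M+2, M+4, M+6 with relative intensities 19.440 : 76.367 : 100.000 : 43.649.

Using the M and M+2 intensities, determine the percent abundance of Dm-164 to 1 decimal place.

43.3%

Let p = fractional abundance of Dm-164. I(M+2)/I(M) = [C(3,1)·p^2·(1−p)] / p^3 = 3·(1−p)/p = 76.367/19.440 = 3.9283
(1−p)/p = 3.9283/3 = 1.3094  ⇒  p = 1/(1 + 1.3094) = 0.4330
Dm-164: 43.3%, Dm-166: 56.7%.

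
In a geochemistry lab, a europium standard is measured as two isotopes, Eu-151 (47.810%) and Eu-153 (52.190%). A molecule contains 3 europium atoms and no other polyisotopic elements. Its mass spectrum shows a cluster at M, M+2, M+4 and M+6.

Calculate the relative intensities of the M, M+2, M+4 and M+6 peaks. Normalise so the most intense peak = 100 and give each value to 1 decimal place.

Each Eu atom is independently Eu-151 (p = 0.47810) or Eu-153 (q = 0.52190); the cluster is the binomial expansion (p + q)^3.
P(M) = 0.47810^3 = 0.109284
P(M+2) = 3 × 0.47810^2 × 0.52190^1 = 0.357887
P(M+4) = 3 × 0.47810^1 × 0.52190^2 = 0.390674
P(M+6) = 0.52190^3 = 0.142155
The M+4 peak is largest (0.390674); scaling to 100 gives 28.0 : 91.6 : 100.0 : 36.4.

28.0 : 91.6 : 100.0 : 36.4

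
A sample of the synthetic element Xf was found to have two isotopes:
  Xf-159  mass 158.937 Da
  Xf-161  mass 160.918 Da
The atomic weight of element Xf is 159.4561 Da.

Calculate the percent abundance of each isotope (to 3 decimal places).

Xf-159: 73.796%, Xf-161: 26.204%

Writing the weighted mean with unknown fraction x of Xf-159:
158.937·x + 160.918·(1 − x) = 159.4561
(158.937 − 160.918)·x = 159.4561 − 160.918
x = -1.4619 / -1.981 = 0.73796 → 73.796% Xf-159, 26.204% Xf-161.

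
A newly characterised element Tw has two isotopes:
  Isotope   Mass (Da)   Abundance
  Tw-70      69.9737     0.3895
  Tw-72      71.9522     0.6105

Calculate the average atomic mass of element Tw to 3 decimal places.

71.182 Da

Average mass = Σ (abundance × isotope mass) = 0.3895 × 69.9737 + 0.6105 × 71.9522
= 27.25476 + 43.92682 = 71.18158 Da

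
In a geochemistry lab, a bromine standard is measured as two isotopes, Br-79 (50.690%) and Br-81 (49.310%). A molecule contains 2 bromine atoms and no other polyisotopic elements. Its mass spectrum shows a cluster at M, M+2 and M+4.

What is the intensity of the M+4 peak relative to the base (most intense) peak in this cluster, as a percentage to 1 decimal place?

Binomial terms of (0.50690 + 0.49310)^2: M 0.2569, M+2 0.4999, M+4 0.2431 → M+2 is the base peak.
P(M+2) = C(2,1) × 0.50690^1 × 0.49310^1 = 2 × 0.5069 × 0.4931 = 0.499905 (base)
P(M+4) = C(2,2) × 0.50690^0 × 0.49310^2 = 1 × 1.0000 × 0.24314761 = 0.243148
Relative intensity = 0.243148 / 0.499905 × 100 = 48.6

48.6%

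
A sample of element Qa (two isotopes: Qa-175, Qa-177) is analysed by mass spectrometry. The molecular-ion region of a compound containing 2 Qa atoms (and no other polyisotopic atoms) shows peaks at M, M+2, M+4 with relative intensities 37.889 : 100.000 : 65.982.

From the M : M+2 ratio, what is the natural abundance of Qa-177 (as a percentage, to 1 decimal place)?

If p is the fraction of Qa that is Qa-175, then I(M+2)/I(M) = [C(2,1)·p^1·(1−p)] / p^2 = 2·(1−p)/p = 100.000/37.889 = 2.6393
(1−p)/p = 2.6393/2 = 1.3196  ⇒  p = 1/(1 + 1.3196) = 0.4311
Qa-175: 43.1%, Qa-177: 56.9%.

56.9%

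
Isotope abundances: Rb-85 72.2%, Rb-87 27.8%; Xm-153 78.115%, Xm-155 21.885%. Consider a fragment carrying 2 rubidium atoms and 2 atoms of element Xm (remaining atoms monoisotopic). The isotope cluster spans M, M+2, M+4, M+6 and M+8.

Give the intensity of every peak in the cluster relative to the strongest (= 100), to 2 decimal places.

75.16 : 100.00 : 49.48 : 10.79 : 0.87

Rubidium pattern (n=2): 0.521284 : 0.401432 : 0.077284
Element Xm pattern (n=2): 0.61019532 : 0.34190936 : 0.04789532
Convolve the two distributions (both contribute in 2-u steps):
  M: 0.521284×0.61019532 = 0.318085
  M+2: 0.521284×0.34190936 + 0.401432×0.61019532 = 0.423184
  M+4: 0.521284×0.04789532 + 0.401432×0.34190936 + 0.077284×0.61019532 = 0.209379
  M+6: 0.401432×0.04789532 + 0.077284×0.34190936 = 0.045651
  M+8: 0.077284×0.04789532 = 0.003702
Scale to base peak (0.423184) = 100: 75.16 : 100.00 : 49.48 : 10.79 : 0.87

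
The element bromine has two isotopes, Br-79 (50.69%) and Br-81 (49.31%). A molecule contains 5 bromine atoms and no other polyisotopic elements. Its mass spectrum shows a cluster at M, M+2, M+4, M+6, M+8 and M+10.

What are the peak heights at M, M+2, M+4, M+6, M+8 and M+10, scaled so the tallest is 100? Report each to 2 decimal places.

Each Br atom is independently Br-79 (p = 0.5069) or Br-81 (q = 0.4931); the cluster is the binomial expansion (p + q)^5.
P(M) = 0.5069^5 = 0.033467
P(M+2) = 5 × 0.5069^4 × 0.4931^1 = 0.162777
P(M+4) = 10 × 0.5069^3 × 0.4931^2 = 0.316692
P(M+6) = 10 × 0.5069^2 × 0.4931^3 = 0.308070
P(M+8) = 5 × 0.5069^1 × 0.4931^4 = 0.149842
P(M+10) = 0.4931^5 = 0.029152
The M+4 peak is largest (0.316692); scaling to 100 gives 10.57 : 51.40 : 100.00 : 97.28 : 47.31 : 9.21.

10.57 : 51.40 : 100.00 : 97.28 : 47.31 : 9.21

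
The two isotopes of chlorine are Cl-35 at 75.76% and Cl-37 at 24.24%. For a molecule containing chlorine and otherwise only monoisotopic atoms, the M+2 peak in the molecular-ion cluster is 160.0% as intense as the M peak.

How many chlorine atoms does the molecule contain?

5

For n independent Cl atoms, I(M+2)/I(M) = n · (abundance Cl-37) / (abundance Cl-35) = n · 0.2424/0.7576.
n = 1.600 × 0.7576/0.2424 = 5.00 ≈ 5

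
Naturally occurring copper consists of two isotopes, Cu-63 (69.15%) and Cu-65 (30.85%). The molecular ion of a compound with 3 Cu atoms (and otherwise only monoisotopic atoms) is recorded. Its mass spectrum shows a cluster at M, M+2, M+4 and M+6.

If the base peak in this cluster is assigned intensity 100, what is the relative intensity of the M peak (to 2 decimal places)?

(0.6915 + 0.3085)^3 gives M 0.3307, M+2 0.4425, M+4 0.1974, M+6 0.0294; the largest is M+2.
P(M+2) = C(3,1) × 0.6915^2 × 0.3085^1 = 3 × 0.47817225 × 0.3085 = 0.442548 (base)
P(M) = C(3,0) × 0.6915^3 × 0.3085^0 = 1 × 0.33065611 × 1.0000 = 0.330656
Relative intensity = 0.330656 / 0.442548 × 100 = 74.72

74.72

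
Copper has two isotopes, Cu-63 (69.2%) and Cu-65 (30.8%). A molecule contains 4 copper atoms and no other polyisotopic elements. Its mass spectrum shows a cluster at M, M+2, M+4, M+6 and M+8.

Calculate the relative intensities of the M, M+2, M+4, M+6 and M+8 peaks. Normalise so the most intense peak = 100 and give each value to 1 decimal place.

Each Cu atom is independently Cu-63 (p = 0.692) or Cu-65 (q = 0.308); the cluster is the binomial expansion (p + q)^4.
P(M) = 0.692^4 = 0.229311
P(M+2) = 4 × 0.692^3 × 0.308^1 = 0.408253
P(M+4) = 6 × 0.692^2 × 0.308^2 = 0.272562
P(M+6) = 4 × 0.692^1 × 0.308^3 = 0.080876
P(M+8) = 0.308^4 = 0.008999
The M+2 peak is largest (0.408253); scaling to 100 gives 56.2 : 100.0 : 66.8 : 19.8 : 2.2.

56.2 : 100.0 : 66.8 : 19.8 : 2.2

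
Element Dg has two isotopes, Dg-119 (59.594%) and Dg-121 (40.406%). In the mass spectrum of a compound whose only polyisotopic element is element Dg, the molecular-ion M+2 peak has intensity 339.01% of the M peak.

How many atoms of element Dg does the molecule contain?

5

With n Dg atoms, P(M+2)/P(M) = C(n,1)·p^(n−1)q / p^n = n·q/p = n · 0.40406/0.59594.
n = 3.3901 × 0.59594/0.40406 = 5.00 ≈ 5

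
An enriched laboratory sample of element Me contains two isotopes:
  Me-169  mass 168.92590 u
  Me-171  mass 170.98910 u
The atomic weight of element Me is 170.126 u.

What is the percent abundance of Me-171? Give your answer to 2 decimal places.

Let x be the fractional abundance of Me-169; then Me-171 has abundance 1 − x.
168.92590·x + 170.98910·(1 − x) = 170.126
(168.92590 − 170.98910)·x = 170.126 − 170.98910
x = -0.86310 / -2.06320 = 0.41833 → 41.83% Me-169, 58.17% Me-171.

58.17%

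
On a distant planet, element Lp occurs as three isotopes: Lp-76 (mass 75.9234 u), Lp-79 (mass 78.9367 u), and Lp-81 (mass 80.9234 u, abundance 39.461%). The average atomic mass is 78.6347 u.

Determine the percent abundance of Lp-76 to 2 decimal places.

The remaining 60.539% is split between Lp-76 (fraction x) and Lp-79 (fraction 0.60539 − x).
Substituting: 75.9234x + 78.9367(0.60539 − x) = 46.701517126
(75.9234 − 78.9367)x = -1.085971687  ⇒  x = 0.36039, y = 0.24500
Lp-76: 36.04%, Lp-79: 24.50%.

36.04%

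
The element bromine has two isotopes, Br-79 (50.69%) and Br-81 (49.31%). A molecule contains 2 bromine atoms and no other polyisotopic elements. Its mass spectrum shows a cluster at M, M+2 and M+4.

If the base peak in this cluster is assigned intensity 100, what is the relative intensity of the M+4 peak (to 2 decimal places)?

(0.5069 + 0.4931)^2 gives M 0.2569, M+2 0.4999, M+4 0.2431; the largest is M+2.
P(M+2) = C(2,1) × 0.5069^1 × 0.4931^1 = 2 × 0.5069 × 0.4931 = 0.499905 (base)
P(M+4) = C(2,2) × 0.5069^0 × 0.4931^2 = 1 × 1.0000 × 0.24314761 = 0.243148
Relative intensity = 0.243148 / 0.499905 × 100 = 48.64

48.64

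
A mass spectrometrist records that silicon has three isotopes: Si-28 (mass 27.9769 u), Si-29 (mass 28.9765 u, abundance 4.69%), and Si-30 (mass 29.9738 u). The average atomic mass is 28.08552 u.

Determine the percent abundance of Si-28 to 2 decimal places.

92.22%

Let x and y be the fractions of Si-28 and Si-30. Then x + y = 1 − 0.0469 = 0.9531 and 27.9769x + 29.9738y = 28.08552 − 0.0469×28.9765 = 26.72652215.
Substituting: 27.9769x + 29.9738(0.9531 − x) = 26.72652215
(27.9769 − 29.9738)x = -1.84150663  ⇒  x = 0.92218, y = 0.03092
Si-28: 92.22%, Si-30: 3.09%.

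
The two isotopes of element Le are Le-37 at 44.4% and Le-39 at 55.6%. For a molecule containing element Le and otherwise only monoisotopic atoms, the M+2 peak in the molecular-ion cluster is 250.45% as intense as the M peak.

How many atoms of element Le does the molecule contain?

2

For n independent Le atoms, I(M+2)/I(M) = n · (abundance Le-39) / (abundance Le-37) = n · 0.556/0.444.
n = 2.5045 × 0.444/0.556 = 2.00 ≈ 2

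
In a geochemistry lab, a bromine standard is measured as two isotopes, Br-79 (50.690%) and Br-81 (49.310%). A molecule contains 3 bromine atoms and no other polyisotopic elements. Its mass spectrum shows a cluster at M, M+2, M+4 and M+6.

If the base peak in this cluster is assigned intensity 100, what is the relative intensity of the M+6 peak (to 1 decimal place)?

31.5

Binomial terms of (0.50690 + 0.49310)^3: M 0.1302, M+2 0.3801, M+4 0.3698, M+6 0.1199 → M+2 is the base peak.
P(M+2) = C(3,1) × 0.50690^2 × 0.49310^1 = 3 × 0.25694761 × 0.4931 = 0.380103 (base)
P(M+6) = C(3,3) × 0.50690^0 × 0.49310^3 = 1 × 1.0000 × 0.11989609 = 0.119896
Relative intensity = 0.119896 / 0.380103 × 100 = 31.5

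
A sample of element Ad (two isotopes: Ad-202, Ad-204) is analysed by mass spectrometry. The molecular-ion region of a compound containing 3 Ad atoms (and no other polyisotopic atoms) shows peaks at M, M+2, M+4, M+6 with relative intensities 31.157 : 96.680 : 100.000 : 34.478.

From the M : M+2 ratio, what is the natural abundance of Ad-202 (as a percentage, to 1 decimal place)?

49.2%

If p is the fraction of Ad that is Ad-202, then I(M+2)/I(M) = [C(3,1)·p^2·(1−p)] / p^3 = 3·(1−p)/p = 96.680/31.157 = 3.1030
(1−p)/p = 3.1030/3 = 1.0343  ⇒  p = 1/(1 + 1.0343) = 0.4916
Ad-202: 49.2%, Ad-204: 50.8%.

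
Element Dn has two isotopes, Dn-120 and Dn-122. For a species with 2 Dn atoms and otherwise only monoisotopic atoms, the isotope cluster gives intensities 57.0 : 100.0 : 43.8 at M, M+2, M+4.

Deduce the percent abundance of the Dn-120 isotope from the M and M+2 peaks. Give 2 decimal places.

53.27%

Write p for the Dn-120 fraction. I(M+2)/I(M) = [C(2,1)·p^1·(1−p)] / p^2 = 2·(1−p)/p = 100.0/57.0 = 1.7544
(1−p)/p = 1.7544/2 = 0.8772  ⇒  p = 1/(1 + 0.8772) = 0.5327
Dn-120: 53.27%, Dn-122: 46.73%.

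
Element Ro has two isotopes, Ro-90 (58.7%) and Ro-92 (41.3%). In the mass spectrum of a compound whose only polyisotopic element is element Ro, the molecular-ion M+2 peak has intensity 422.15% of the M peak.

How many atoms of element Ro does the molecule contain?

With n Ro atoms, P(M+2)/P(M) = C(n,1)·p^(n−1)q / p^n = n·q/p = n · 0.413/0.587.
n = 4.2215 × 0.587/0.413 = 6.00 ≈ 6

6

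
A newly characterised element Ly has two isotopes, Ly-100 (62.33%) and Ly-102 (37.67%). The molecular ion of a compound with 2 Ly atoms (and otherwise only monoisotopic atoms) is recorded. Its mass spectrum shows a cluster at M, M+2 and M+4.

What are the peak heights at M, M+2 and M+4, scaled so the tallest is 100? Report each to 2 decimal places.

82.73 : 100.00 : 30.22

The 2 Ly atoms are independent, so intensities follow the terms of (0.6233 + 0.3767)^2.
P(M) = 0.6233^2 = 0.388503
P(M+2) = 2 × 0.6233^1 × 0.3767^1 = 0.469594
P(M+4) = 0.3767^2 = 0.141903
The M+2 peak is largest (0.469594); scaling to 100 gives 82.73 : 100.00 : 30.22.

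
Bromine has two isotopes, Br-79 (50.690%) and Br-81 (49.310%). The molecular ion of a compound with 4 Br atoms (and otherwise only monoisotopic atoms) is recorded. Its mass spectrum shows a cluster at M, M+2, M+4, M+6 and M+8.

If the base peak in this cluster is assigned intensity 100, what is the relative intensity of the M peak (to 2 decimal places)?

17.61

Binomial terms of (0.50690 + 0.49310)^4: M 0.0660, M+2 0.2569, M+4 0.3749, M+6 0.2431, M+8 0.0591 → M+4 is the base peak.
P(M+4) = C(4,2) × 0.50690^2 × 0.49310^2 = 6 × 0.25694761 × 0.24314761 = 0.374857 (base)
P(M) = C(4,0) × 0.50690^4 × 0.49310^0 = 1 × 0.06602207 × 1.0000 = 0.066022
Relative intensity = 0.066022 / 0.374857 × 100 = 17.61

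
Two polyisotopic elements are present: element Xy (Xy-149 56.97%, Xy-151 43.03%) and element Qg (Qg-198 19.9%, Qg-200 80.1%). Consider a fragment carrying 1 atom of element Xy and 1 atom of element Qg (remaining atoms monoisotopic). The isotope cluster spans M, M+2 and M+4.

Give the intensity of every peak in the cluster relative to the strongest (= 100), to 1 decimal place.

20.9 : 100.0 : 63.6

Element Xy pattern (n=1): 0.5697 : 0.4303
Element Qg pattern (n=1): 0.1990 : 0.8010
Convolve the two distributions (both contribute in 2-u steps):
  M: 0.5697×0.1990 = 0.113370
  M+2: 0.5697×0.8010 + 0.4303×0.1990 = 0.541959
  M+4: 0.4303×0.8010 = 0.344670
Scale to base peak (0.541959) = 100: 20.9 : 100.0 : 63.6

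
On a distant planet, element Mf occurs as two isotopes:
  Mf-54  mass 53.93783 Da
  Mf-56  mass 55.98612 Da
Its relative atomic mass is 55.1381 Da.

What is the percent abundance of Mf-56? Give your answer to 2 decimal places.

Writing the weighted mean with unknown fraction x of Mf-54:
53.93783·x + 55.98612·(1 − x) = 55.1381
(53.93783 − 55.98612)·x = 55.1381 − 55.98612
x = -0.84802 / -2.04829 = 0.41401 → 41.40% Mf-54, 58.60% Mf-56.

58.60%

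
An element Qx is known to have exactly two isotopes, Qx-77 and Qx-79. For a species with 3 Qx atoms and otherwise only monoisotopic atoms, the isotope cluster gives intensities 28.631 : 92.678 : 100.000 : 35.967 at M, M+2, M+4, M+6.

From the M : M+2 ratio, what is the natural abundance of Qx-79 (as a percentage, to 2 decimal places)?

Write p for the Qx-77 fraction. I(M+2)/I(M) = [C(3,1)·p^2·(1−p)] / p^3 = 3·(1−p)/p = 92.678/28.631 = 3.2370
(1−p)/p = 3.2370/3 = 1.0790  ⇒  p = 1/(1 + 1.0790) = 0.4810
Qx-77: 48.10%, Qx-79: 51.90%.

51.90%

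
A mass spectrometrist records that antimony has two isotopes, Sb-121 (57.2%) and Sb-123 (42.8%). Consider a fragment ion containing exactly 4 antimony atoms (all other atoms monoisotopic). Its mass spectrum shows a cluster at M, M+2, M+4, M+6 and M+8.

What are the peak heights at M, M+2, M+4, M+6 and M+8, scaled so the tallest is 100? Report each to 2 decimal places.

The 4 Sb atoms are independent, so intensities follow the terms of (0.572 + 0.428)^4.
P(M) = 0.572^4 = 0.107049
P(M+2) = 4 × 0.572^3 × 0.428^1 = 0.320400
P(M+4) = 6 × 0.572^2 × 0.428^2 = 0.359609
P(M+6) = 4 × 0.572^1 × 0.428^3 = 0.179385
P(M+8) = 0.428^4 = 0.033556
The M+4 peak is largest (0.359609); scaling to 100 gives 29.77 : 89.10 : 100.00 : 49.88 : 9.33.

29.77 : 89.10 : 100.00 : 49.88 : 9.33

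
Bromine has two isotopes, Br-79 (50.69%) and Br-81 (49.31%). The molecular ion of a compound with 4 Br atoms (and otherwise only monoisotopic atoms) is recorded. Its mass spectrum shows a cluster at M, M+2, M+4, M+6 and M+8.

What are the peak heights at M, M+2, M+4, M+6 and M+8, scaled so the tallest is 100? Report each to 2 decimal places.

Expanding (0.5069 + 0.4931)^4:
P(M) = 0.5069^4 = 0.066022
P(M+2) = 4 × 0.5069^3 × 0.4931^1 = 0.256899
P(M+4) = 6 × 0.5069^2 × 0.4931^2 = 0.374857
P(M+6) = 4 × 0.5069^1 × 0.4931^3 = 0.243101
P(M+8) = 0.4931^4 = 0.059121
The M+4 peak is largest (0.374857); scaling to 100 gives 17.61 : 68.53 : 100.00 : 64.85 : 15.77.

17.61 : 68.53 : 100.00 : 64.85 : 15.77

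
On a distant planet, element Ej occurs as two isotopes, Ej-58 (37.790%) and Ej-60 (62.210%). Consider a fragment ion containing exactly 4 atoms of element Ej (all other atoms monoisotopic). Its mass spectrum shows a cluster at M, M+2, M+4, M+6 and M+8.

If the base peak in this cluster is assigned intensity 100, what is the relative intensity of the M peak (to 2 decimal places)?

5.60

Binomial terms of (0.37790 + 0.62210)^4: M 0.0204, M+2 0.1343, M+4 0.3316, M+6 0.3639, M+8 0.1498 → M+6 is the base peak.
P(M+6) = C(4,3) × 0.37790^1 × 0.62210^3 = 4 × 0.3779 × 0.24075793 = 0.363930 (base)
P(M) = C(4,0) × 0.37790^4 × 0.62210^0 = 1 × 0.02039424 × 1.0000 = 0.020394
Relative intensity = 0.020394 / 0.363930 × 100 = 5.60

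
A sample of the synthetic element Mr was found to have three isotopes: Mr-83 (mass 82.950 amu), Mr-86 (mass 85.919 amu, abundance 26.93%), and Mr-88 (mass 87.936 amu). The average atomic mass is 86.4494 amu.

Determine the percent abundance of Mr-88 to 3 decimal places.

The remaining 73.07% is split between Mr-83 (fraction x) and Mr-88 (fraction 0.7307 − x).
Substituting: 82.950x + 87.936(0.7307 − x) = 63.3114133
(82.950 − 87.936)x = -0.9434219  ⇒  x = 0.18921, y = 0.54149
Mr-83: 18.921%, Mr-88: 54.149%.

54.149%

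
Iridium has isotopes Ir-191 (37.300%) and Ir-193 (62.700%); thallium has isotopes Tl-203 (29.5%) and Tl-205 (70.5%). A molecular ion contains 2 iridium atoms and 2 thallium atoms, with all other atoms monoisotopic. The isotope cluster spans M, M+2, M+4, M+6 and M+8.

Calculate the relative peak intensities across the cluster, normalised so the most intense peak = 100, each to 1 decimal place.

3.1 : 24.9 : 75.2 : 100.0 : 49.3

Iridium pattern (n=2): 0.139129 : 0.467742 : 0.393129
Thallium pattern (n=2): 0.087025 : 0.41595 : 0.497025
Convolve the two distributions (both contribute in 2-u steps):
  M: 0.139129×0.087025 = 0.012108
  M+2: 0.139129×0.41595 + 0.467742×0.087025 = 0.098576
  M+4: 0.139129×0.497025 + 0.467742×0.41595 + 0.393129×0.087025 = 0.297920
  M+6: 0.467742×0.497025 + 0.393129×0.41595 = 0.396001
  M+8: 0.393129×0.497025 = 0.195395
Scale to base peak (0.396001) = 100: 3.1 : 24.9 : 75.2 : 100.0 : 49.3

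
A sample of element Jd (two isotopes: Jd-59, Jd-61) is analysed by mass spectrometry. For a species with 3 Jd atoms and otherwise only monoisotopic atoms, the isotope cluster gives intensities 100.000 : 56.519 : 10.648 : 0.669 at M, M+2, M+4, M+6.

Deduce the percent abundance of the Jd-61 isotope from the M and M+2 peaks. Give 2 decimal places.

15.85%

Let p = fractional abundance of Jd-59. I(M+2)/I(M) = [C(3,1)·p^2·(1−p)] / p^3 = 3·(1−p)/p = 56.519/100.000 = 0.5652
(1−p)/p = 0.5652/3 = 0.1884  ⇒  p = 1/(1 + 0.1884) = 0.8415
Jd-59: 84.15%, Jd-61: 15.85%.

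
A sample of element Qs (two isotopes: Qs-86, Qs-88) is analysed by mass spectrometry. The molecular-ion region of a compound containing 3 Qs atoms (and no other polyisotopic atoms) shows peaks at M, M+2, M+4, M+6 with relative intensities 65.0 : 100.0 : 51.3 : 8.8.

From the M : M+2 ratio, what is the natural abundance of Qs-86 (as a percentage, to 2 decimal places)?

66.10%

Let p = fractional abundance of Qs-86. I(M+2)/I(M) = [C(3,1)·p^2·(1−p)] / p^3 = 3·(1−p)/p = 100.0/65.0 = 1.5385
(1−p)/p = 1.5385/3 = 0.5128  ⇒  p = 1/(1 + 0.5128) = 0.6610
Qs-86: 66.10%, Qs-88: 33.90%.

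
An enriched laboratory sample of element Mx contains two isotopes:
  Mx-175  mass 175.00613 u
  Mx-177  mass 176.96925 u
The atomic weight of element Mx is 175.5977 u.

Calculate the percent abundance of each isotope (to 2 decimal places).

Mx-175: 69.87%, Mx-177: 30.13%

With x = fraction of Mx-175 (so Mx-177 is 1 − x):
175.00613·x + 176.96925·(1 − x) = 175.5977
(175.00613 − 176.96925)·x = 175.5977 − 176.96925
x = -1.37155 / -1.96312 = 0.69866 → 69.87% Mx-175, 30.13% Mx-177.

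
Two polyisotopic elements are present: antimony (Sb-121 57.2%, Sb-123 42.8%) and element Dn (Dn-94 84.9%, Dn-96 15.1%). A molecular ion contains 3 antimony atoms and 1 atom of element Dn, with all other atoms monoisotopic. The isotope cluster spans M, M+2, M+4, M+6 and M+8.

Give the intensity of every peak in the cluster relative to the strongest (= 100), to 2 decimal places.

41.28 : 100.00 : 85.81 : 29.62 : 3.08

Antimony pattern (n=3): 0.18714925 : 0.42010426 : 0.31434374 : 0.07840275
Element Dn pattern (n=1): 0.8490 : 0.1510
Convolve the two distributions (both contribute in 2-u steps):
  M: 0.18714925×0.8490 = 0.158890
  M+2: 0.18714925×0.1510 + 0.42010426×0.8490 = 0.384928
  M+4: 0.42010426×0.1510 + 0.31434374×0.8490 = 0.330314
  M+6: 0.31434374×0.1510 + 0.07840275×0.8490 = 0.114030
  M+8: 0.07840275×0.1510 = 0.011839
Scale to base peak (0.384928) = 100: 41.28 : 100.00 : 85.81 : 29.62 : 3.08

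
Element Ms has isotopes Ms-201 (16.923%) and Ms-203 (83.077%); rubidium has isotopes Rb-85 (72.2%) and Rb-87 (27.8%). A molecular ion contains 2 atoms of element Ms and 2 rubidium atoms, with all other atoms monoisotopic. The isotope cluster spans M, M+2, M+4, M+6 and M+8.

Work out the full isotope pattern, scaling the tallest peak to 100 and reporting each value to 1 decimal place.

Element Ms pattern (n=2): 0.02863879 : 0.28118241 : 0.69017879
Rubidium pattern (n=2): 0.521284 : 0.401432 : 0.077284
Convolve the two distributions (both contribute in 2-u steps):
  M: 0.02863879×0.521284 = 0.014929
  M+2: 0.02863879×0.401432 + 0.28118241×0.521284 = 0.158072
  M+4: 0.02863879×0.077284 + 0.28118241×0.401432 + 0.69017879×0.521284 = 0.474868
  M+6: 0.28118241×0.077284 + 0.69017879×0.401432 = 0.298791
  M+8: 0.69017879×0.077284 = 0.053340
Scale to base peak (0.474868) = 100: 3.1 : 33.3 : 100.0 : 62.9 : 11.2

3.1 : 33.3 : 100.0 : 62.9 : 11.2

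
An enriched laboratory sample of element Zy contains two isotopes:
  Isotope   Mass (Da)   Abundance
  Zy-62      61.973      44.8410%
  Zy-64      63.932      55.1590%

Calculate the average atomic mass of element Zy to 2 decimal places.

63.05 Da

The abundance-weighted mean is 0.448410 × 61.973 + 0.551590 × 63.932
= 27.7893 + 35.2643 = 63.0536 Da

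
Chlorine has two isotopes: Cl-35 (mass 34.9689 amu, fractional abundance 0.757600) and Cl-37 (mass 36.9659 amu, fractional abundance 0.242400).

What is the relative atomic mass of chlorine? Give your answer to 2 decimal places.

The abundance-weighted mean is 0.757600 × 34.9689 + 0.242400 × 36.9659
= 26.49244 + 8.96053 = 35.45297 amu

35.45 amu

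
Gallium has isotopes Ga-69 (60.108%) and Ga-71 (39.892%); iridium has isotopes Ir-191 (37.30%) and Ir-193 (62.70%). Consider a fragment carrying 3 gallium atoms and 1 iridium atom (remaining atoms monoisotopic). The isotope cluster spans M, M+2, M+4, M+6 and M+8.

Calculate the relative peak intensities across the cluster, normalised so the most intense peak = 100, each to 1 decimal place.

Gallium pattern (n=3): 0.2171685 : 0.432386 : 0.2869625 : 0.063483
Iridium pattern (n=1): 0.3730 : 0.6270
Convolve the two distributions (both contribute in 2-u steps):
  M: 0.2171685×0.3730 = 0.081004
  M+2: 0.2171685×0.6270 + 0.432386×0.3730 = 0.297445
  M+4: 0.432386×0.6270 + 0.2869625×0.3730 = 0.378143
  M+6: 0.2869625×0.6270 + 0.063483×0.3730 = 0.203605
  M+8: 0.063483×0.6270 = 0.039804
Scale to base peak (0.378143) = 100: 21.4 : 78.7 : 100.0 : 53.8 : 10.5

21.4 : 78.7 : 100.0 : 53.8 : 10.5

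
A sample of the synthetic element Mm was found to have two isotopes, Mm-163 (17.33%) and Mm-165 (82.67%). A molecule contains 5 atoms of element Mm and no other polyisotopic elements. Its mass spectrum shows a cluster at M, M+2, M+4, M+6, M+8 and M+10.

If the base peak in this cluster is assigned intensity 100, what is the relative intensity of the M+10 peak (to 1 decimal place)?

95.4

Term probabilities: M 0.0002, M+2 0.0037, M+4 0.0356, M+6 0.1697, M+8 0.4047, M+10 0.3861. Base peak = M+8.
P(M+8) = C(5,4) × 0.1733^1 × 0.8267^4 = 5 × 0.1733 × 0.46708052 = 0.404725 (base)
P(M+10) = C(5,5) × 0.1733^0 × 0.8267^5 = 1 × 1.0000 × 0.38613546 = 0.386135
Relative intensity = 0.386135 / 0.404725 × 100 = 95.4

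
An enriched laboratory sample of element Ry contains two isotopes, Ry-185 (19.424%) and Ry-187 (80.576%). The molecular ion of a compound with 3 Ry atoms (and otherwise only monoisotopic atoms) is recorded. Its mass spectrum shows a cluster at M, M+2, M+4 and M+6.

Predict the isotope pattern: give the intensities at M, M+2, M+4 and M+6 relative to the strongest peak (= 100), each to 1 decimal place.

1.4 : 17.4 : 72.3 : 100.0

Expanding (0.19424 + 0.80576)^3:
P(M) = 0.19424^3 = 0.007329
P(M+2) = 3 × 0.19424^2 × 0.80576^1 = 0.091202
P(M+4) = 3 × 0.19424^1 × 0.80576^2 = 0.378330
P(M+6) = 0.80576^3 = 0.523139
The M+6 peak is largest (0.523139); scaling to 100 gives 1.4 : 17.4 : 72.3 : 100.0.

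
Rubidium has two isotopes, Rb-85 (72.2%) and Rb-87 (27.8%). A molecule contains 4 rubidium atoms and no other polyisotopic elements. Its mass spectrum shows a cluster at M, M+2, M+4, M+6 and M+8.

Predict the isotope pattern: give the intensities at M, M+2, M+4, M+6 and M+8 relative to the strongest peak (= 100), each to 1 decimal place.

Expanding (0.722 + 0.278)^4:
P(M) = 0.722^4 = 0.271737
P(M+2) = 4 × 0.722^3 × 0.278^1 = 0.418520
P(M+4) = 6 × 0.722^2 × 0.278^2 = 0.241721
P(M+6) = 4 × 0.722^1 × 0.278^3 = 0.062049
P(M+8) = 0.278^4 = 0.005973
The M+2 peak is largest (0.418520); scaling to 100 gives 64.9 : 100.0 : 57.8 : 14.8 : 1.4.

64.9 : 100.0 : 57.8 : 14.8 : 1.4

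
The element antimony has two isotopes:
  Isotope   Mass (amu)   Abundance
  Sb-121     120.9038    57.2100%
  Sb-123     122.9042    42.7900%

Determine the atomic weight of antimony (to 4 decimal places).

121.7598 amu

Ar = Σ fᵢ·mᵢ = 0.572100 × 120.9038 + 0.427900 × 122.9042
= 69.16906 + 52.59071 = 121.75977 amu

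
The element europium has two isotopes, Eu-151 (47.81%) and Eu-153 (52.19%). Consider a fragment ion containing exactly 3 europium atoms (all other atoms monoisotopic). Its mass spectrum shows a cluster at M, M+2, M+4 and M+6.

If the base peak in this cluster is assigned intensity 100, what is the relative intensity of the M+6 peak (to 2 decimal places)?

Term probabilities: M 0.1093, M+2 0.3579, M+4 0.3907, M+6 0.1422. Base peak = M+4.
P(M+4) = C(3,2) × 0.4781^1 × 0.5219^2 = 3 × 0.4781 × 0.27237961 = 0.390674 (base)
P(M+6) = C(3,3) × 0.4781^0 × 0.5219^3 = 1 × 1.0000 × 0.14215492 = 0.142155
Relative intensity = 0.142155 / 0.390674 × 100 = 36.39

36.39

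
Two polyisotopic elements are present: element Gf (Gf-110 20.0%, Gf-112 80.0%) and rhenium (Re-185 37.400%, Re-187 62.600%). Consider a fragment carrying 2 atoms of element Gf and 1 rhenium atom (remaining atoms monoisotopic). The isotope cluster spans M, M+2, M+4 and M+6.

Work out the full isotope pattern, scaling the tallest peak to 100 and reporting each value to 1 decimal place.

Element Gf pattern (n=2): 0.0400 : 0.3200 : 0.6400
Rhenium pattern (n=1): 0.3740 : 0.6260
Convolve the two distributions (both contribute in 2-u steps):
  M: 0.0400×0.3740 = 0.014960
  M+2: 0.0400×0.6260 + 0.3200×0.3740 = 0.144720
  M+4: 0.3200×0.6260 + 0.6400×0.3740 = 0.439680
  M+6: 0.6400×0.6260 = 0.400640
Scale to base peak (0.439680) = 100: 3.4 : 32.9 : 100.0 : 91.1

3.4 : 32.9 : 100.0 : 91.1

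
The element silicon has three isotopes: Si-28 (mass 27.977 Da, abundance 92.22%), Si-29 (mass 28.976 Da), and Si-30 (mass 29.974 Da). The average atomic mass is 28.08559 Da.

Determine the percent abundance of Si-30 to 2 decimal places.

Let x and y be the fractions of Si-29 and Si-30. Then x + y = 1 − 0.9222 = 0.0778 and 28.976x + 29.974y = 28.08559 − 0.9222×27.977 = 2.2852006.
Substituting: 28.976x + 29.974(0.0778 − x) = 2.2852006
(28.976 − 29.974)x = -0.0467766  ⇒  x = 0.04687, y = 0.03093
Si-29: 4.69%, Si-30: 3.09%.

3.09%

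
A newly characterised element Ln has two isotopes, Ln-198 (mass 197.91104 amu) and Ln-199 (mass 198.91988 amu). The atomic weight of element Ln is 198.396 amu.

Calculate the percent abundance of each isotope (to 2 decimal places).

Ln-198: 51.93%, Ln-199: 48.07%

Writing the weighted mean with unknown fraction x of Ln-198:
197.91104·x + 198.91988·(1 − x) = 198.396
(197.91104 − 198.91988)·x = 198.396 − 198.91988
x = -0.52388 / -1.00884 = 0.51929 → 51.93% Ln-198, 48.07% Ln-199.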